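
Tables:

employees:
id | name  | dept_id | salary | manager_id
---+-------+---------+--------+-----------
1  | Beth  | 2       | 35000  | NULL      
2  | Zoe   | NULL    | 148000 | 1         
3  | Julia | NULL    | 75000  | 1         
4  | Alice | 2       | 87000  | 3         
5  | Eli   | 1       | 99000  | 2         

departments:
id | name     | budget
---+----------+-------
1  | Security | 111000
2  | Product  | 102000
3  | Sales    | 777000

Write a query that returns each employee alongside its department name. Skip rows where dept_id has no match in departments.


INNER JOIN keeps only employees rows whose dept_id matches an id in departments. Walk through each employee:
  - employee 1 (Beth): dept_id=2 -> matches Product
  - employee 2 (Zoe): dept_id=NULL, no match -> dropped
  - employee 3 (Julia): dept_id=NULL, no match -> dropped
  - employee 4 (Alice): dept_id=2 -> matches Product
  - employee 5 (Eli): dept_id=1 -> matches Security
So 2 of 5 rows are dropped.

SQL:
SELECT a.name, b.name AS department
FROM employees a
INNER JOIN departments b ON a.dept_id = b.id

Result:
name  | department
------+-----------
Beth  | Product   
Alice | Product   
Eli   | Security  


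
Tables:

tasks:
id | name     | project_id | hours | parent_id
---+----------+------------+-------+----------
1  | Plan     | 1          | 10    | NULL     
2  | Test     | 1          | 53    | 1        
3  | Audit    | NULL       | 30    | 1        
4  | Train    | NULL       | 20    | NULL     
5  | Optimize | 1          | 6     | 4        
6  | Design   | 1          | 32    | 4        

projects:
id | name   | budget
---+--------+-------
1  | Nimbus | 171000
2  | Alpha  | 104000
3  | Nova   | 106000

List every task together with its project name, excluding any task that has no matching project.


INNER JOIN keeps only tasks rows whose project_id matches an id in projects. Walk through each task:
  - task 1 (Plan): project_id=1 -> matches Nimbus
  - task 2 (Test): project_id=1 -> matches Nimbus
  - task 3 (Audit): project_id=NULL, no match -> dropped
  - task 4 (Train): project_id=NULL, no match -> dropped
  - task 5 (Optimize): project_id=1 -> matches Nimbus
  - task 6 (Design): project_id=1 -> matches Nimbus
So 2 of 6 rows are dropped.

SQL:
SELECT a.name, b.name AS project
FROM tasks a
INNER JOIN projects b ON a.project_id = b.id

Result:
name     | project
---------+--------
Plan     | Nimbus 
Test     | Nimbus 
Optimize | Nimbus 
Design   | Nimbus 


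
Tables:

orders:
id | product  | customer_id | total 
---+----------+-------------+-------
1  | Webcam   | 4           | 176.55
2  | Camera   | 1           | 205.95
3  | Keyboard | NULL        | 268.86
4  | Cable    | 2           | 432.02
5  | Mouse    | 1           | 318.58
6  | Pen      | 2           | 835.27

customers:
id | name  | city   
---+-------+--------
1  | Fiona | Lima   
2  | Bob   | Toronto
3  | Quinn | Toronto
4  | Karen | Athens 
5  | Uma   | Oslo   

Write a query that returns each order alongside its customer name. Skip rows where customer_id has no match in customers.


INNER JOIN keeps only orders rows whose customer_id matches an id in customers. Walk through each order:
  - order 1 (Webcam): customer_id=4 -> matches Karen
  - order 2 (Camera): customer_id=1 -> matches Fiona
  - order 3 (Keyboard): customer_id=NULL, no match -> dropped
  - order 4 (Cable): customer_id=2 -> matches Bob
  - order 5 (Mouse): customer_id=1 -> matches Fiona
  - order 6 (Pen): customer_id=2 -> matches Bob
So 1 of 6 rows is dropped.

SQL:
SELECT a.product, b.name AS customer
FROM orders a
INNER JOIN customers b ON a.customer_id = b.id

Result:
product | customer
--------+---------
Webcam  | Karen   
Camera  | Fiona   
Cable   | Bob     
Mouse   | Fiona   
Pen     | Bob     


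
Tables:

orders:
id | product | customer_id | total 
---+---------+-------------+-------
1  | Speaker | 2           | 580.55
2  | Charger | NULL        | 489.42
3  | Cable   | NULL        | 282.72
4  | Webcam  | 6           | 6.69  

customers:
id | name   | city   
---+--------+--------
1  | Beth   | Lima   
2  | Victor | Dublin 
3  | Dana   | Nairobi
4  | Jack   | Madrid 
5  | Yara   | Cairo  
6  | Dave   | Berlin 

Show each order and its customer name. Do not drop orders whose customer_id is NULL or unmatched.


LEFT JOIN keeps every row from orders (the left table); where customer_id has no match in customers, the customer columns become NULL. Walk through each order:
  - order 1 (Speaker): customer_id=2 -> matches Victor
  - order 2 (Charger): customer_id=NULL, no match -> kept with NULL
  - order 3 (Cable): customer_id=NULL, no match -> kept with NULL
  - order 4 (Webcam): customer_id=6 -> matches Dave
All 4 rows appear; 2 have NULL customer.

SQL:
SELECT a.product, b.name AS customer
FROM orders a
LEFT JOIN customers b ON a.customer_id = b.id

Result:
product | customer
--------+---------
Speaker | Victor  
Charger | NULL    
Cable   | NULL    
Webcam  | Dave    


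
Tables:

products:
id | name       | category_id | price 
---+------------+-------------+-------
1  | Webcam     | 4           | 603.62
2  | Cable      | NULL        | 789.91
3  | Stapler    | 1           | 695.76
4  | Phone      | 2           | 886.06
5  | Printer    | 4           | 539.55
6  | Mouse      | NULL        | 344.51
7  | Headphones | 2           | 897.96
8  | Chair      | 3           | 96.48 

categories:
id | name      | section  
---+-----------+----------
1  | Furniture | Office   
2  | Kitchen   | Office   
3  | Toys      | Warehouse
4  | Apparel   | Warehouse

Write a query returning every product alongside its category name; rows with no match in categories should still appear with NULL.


LEFT JOIN keeps every row from products (the left table); where category_id has no match in categories, the category columns become NULL. Walk through each product:
  - product 1 (Webcam): category_id=4 -> matches Apparel
  - product 2 (Cable): category_id=NULL, no match -> kept with NULL
  - product 3 (Stapler): category_id=1 -> matches Furniture
  - product 4 (Phone): category_id=2 -> matches Kitchen
  - product 5 (Printer): category_id=4 -> matches Apparel
  - product 6 (Mouse): category_id=NULL, no match -> kept with NULL
  - product 7 (Headphones): category_id=2 -> matches Kitchen
  - product 8 (Chair): category_id=3 -> matches Toys
All 8 rows appear; 2 have NULL category.

SQL:
SELECT a.name, b.name AS category
FROM products a
LEFT JOIN categories b ON a.category_id = b.id

Result:
name       | category 
-----------+----------
Webcam     | Apparel  
Cable      | NULL     
Stapler    | Furniture
Phone      | Kitchen  
Printer    | Apparel  
Mouse      | NULL     
Headphones | Kitchen  
Chair      | Toys     


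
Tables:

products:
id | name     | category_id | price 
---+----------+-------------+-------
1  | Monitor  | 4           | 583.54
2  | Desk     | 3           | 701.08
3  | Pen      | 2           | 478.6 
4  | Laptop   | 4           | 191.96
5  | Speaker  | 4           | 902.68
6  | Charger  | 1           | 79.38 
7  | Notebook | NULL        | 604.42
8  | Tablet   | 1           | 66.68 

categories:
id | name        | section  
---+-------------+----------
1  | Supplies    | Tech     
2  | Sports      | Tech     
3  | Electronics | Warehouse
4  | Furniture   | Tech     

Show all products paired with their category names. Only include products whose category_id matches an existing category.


INNER JOIN keeps only products rows whose category_id matches an id in categories. Walk through each product:
  - product 1 (Monitor): category_id=4 -> matches Furniture
  - product 2 (Desk): category_id=3 -> matches Electronics
  - product 3 (Pen): category_id=2 -> matches Sports
  - product 4 (Laptop): category_id=4 -> matches Furniture
  - product 5 (Speaker): category_id=4 -> matches Furniture
  - product 6 (Charger): category_id=1 -> matches Supplies
  - product 7 (Notebook): category_id=NULL, no match -> dropped
  - product 8 (Tablet): category_id=1 -> matches Supplies
So 1 of 8 rows is dropped.

SQL:
SELECT a.name, b.name AS category
FROM products a
INNER JOIN categories b ON a.category_id = b.id

Result:
name    | category   
--------+------------
Monitor | Furniture  
Desk    | Electronics
Pen     | Sports     
Laptop  | Furniture  
Speaker | Furniture  
Charger | Supplies   
Tablet  | Supplies   


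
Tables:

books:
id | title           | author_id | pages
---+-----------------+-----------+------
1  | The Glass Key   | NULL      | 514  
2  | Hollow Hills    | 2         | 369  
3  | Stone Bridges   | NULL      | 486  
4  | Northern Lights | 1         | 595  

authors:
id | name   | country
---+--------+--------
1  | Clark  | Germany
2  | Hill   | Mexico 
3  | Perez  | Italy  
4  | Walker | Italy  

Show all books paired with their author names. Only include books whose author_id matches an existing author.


INNER JOIN keeps only books rows whose author_id matches an id in authors. Walk through each book:
  - book 1 (The Glass Key): author_id=NULL, no match -> dropped
  - book 2 (Hollow Hills): author_id=2 -> matches Hill
  - book 3 (Stone Bridges): author_id=NULL, no match -> dropped
  - book 4 (Northern Lights): author_id=1 -> matches Clark
So 2 of 4 rows are dropped.

SQL:
SELECT a.title, b.name AS author
FROM books a
INNER JOIN authors b ON a.author_id = b.id

Result:
title           | author
----------------+-------
Hollow Hills    | Hill  
Northern Lights | Clark 


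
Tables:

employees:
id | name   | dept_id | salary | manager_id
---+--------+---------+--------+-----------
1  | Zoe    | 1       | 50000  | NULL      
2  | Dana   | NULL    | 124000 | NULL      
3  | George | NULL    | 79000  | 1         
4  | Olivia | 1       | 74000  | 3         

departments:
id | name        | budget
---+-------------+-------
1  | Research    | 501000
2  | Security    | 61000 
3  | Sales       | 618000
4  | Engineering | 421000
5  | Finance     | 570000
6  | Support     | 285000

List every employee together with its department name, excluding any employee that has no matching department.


INNER JOIN keeps only employees rows whose dept_id matches an id in departments. Walk through each employee:
  - employee 1 (Zoe): dept_id=1 -> matches Research
  - employee 2 (Dana): dept_id=NULL, no match -> dropped
  - employee 3 (George): dept_id=NULL, no match -> dropped
  - employee 4 (Olivia): dept_id=1 -> matches Research
So 2 of 4 rows are dropped.

SQL:
SELECT a.name, b.name AS department
FROM employees a
INNER JOIN departments b ON a.dept_id = b.id

Result:
name   | department
-------+-----------
Zoe    | Research  
Olivia | Research  


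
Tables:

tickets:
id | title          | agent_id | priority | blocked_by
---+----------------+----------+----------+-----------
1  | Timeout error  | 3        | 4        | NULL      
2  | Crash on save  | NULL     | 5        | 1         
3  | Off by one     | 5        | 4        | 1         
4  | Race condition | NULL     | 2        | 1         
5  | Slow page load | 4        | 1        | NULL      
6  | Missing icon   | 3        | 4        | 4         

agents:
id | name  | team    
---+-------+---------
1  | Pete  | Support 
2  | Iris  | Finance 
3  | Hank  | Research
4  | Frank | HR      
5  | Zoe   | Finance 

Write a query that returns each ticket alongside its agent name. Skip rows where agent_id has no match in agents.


INNER JOIN keeps only tickets rows whose agent_id matches an id in agents. Walk through each ticket:
  - ticket 1 (Timeout error): agent_id=3 -> matches Hank
  - ticket 2 (Crash on save): agent_id=NULL, no match -> dropped
  - ticket 3 (Off by one): agent_id=5 -> matches Zoe
  - ticket 4 (Race condition): agent_id=NULL, no match -> dropped
  - ticket 5 (Slow page load): agent_id=4 -> matches Frank
  - ticket 6 (Missing icon): agent_id=3 -> matches Hank
So 2 of 6 rows are dropped.

SQL:
SELECT a.title, b.name AS agent
FROM tickets a
INNER JOIN agents b ON a.agent_id = b.id

Result:
title          | agent
---------------+------
Timeout error  | Hank 
Off by one     | Zoe  
Slow page load | Frank
Missing icon   | Hank 


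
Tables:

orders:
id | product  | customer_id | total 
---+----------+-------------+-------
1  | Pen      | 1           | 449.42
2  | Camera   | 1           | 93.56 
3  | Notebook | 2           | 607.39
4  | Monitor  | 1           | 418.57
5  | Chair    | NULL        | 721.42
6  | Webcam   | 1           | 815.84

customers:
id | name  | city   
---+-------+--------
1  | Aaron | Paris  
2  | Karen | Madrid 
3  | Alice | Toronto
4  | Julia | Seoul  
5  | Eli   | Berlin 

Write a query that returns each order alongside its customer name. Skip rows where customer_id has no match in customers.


INNER JOIN keeps only orders rows whose customer_id matches an id in customers. Walk through each order:
  - order 1 (Pen): customer_id=1 -> matches Aaron
  - order 2 (Camera): customer_id=1 -> matches Aaron
  - order 3 (Notebook): customer_id=2 -> matches Karen
  - order 4 (Monitor): customer_id=1 -> matches Aaron
  - order 5 (Chair): customer_id=NULL, no match -> dropped
  - order 6 (Webcam): customer_id=1 -> matches Aaron
So 1 of 6 rows is dropped.

SQL:
SELECT a.product, b.name AS customer
FROM orders a
INNER JOIN customers b ON a.customer_id = b.id

Result:
product  | customer
---------+---------
Pen      | Aaron   
Camera   | Aaron   
Notebook | Karen   
Monitor  | Aaron   
Webcam   | Aaron   


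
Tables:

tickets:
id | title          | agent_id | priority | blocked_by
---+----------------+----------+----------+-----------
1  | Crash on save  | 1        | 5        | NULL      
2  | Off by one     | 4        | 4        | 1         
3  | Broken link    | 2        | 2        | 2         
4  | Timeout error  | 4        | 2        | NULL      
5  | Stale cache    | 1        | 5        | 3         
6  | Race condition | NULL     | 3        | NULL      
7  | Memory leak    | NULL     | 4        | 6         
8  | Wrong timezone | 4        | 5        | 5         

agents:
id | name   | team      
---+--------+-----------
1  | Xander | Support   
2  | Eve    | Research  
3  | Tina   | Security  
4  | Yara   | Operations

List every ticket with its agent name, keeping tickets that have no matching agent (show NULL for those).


LEFT JOIN keeps every row from tickets (the left table); where agent_id has no match in agents, the agent columns become NULL. Walk through each ticket:
  - ticket 1 (Crash on save): agent_id=1 -> matches Xander
  - ticket 2 (Off by one): agent_id=4 -> matches Yara
  - ticket 3 (Broken link): agent_id=2 -> matches Eve
  - ticket 4 (Timeout error): agent_id=4 -> matches Yara
  - ticket 5 (Stale cache): agent_id=1 -> matches Xander
  - ticket 6 (Race condition): agent_id=NULL, no match -> kept with NULL
  - ticket 7 (Memory leak): agent_id=NULL, no match -> kept with NULL
  - ticket 8 (Wrong timezone): agent_id=4 -> matches Yara
All 8 rows appear; 2 have NULL agent.

SQL:
SELECT a.title, b.name AS agent
FROM tickets a
LEFT JOIN agents b ON a.agent_id = b.id

Result:
title          | agent 
---------------+-------
Crash on save  | Xander
Off by one     | Yara  
Broken link    | Eve   
Timeout error  | Yara  
Stale cache    | Xander
Race condition | NULL  
Memory leak    | NULL  
Wrong timezone | Yara  


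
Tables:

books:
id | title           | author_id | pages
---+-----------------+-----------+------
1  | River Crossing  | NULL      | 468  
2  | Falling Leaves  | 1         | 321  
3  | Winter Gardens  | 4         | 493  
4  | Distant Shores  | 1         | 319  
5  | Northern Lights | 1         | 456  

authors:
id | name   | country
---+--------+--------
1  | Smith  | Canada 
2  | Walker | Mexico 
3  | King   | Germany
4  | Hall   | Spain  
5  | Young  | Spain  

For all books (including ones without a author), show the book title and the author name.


LEFT JOIN keeps every row from books (the left table); where author_id has no match in authors, the author columns become NULL. Walk through each book:
  - book 1 (River Crossing): author_id=NULL, no match -> kept with NULL
  - book 2 (Falling Leaves): author_id=1 -> matches Smith
  - book 3 (Winter Gardens): author_id=4 -> matches Hall
  - book 4 (Distant Shores): author_id=1 -> matches Smith
  - book 5 (Northern Lights): author_id=1 -> matches Smith
All 5 rows appear; 1 has NULL author.

SQL:
SELECT a.title, b.name AS author
FROM books a
LEFT JOIN authors b ON a.author_id = b.id

Result:
title           | author
----------------+-------
River Crossing  | NULL  
Falling Leaves  | Smith 
Winter Gardens  | Hall  
Distant Shores  | Smith 
Northern Lights | Smith 


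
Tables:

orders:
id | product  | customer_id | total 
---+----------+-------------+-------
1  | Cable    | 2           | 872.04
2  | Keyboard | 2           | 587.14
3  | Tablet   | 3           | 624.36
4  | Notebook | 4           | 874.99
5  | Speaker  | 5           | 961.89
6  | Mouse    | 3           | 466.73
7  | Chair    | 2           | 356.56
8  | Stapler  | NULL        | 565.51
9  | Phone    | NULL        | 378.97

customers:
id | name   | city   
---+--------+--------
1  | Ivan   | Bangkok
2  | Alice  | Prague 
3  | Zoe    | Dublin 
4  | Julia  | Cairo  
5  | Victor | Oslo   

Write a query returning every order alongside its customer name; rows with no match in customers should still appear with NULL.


LEFT JOIN keeps every row from orders (the left table); where customer_id has no match in customers, the customer columns become NULL. Walk through each order:
  - order 1 (Cable): customer_id=2 -> matches Alice
  - order 2 (Keyboard): customer_id=2 -> matches Alice
  - order 3 (Tablet): customer_id=3 -> matches Zoe
  - order 4 (Notebook): customer_id=4 -> matches Julia
  - order 5 (Speaker): customer_id=5 -> matches Victor
  - order 6 (Mouse): customer_id=3 -> matches Zoe
  - order 7 (Chair): customer_id=2 -> matches Alice
  - order 8 (Stapler): customer_id=NULL, no match -> kept with NULL
  - order 9 (Phone): customer_id=NULL, no match -> kept with NULL
All 9 rows appear; 2 have NULL customer.

SQL:
SELECT a.product, b.name AS customer
FROM orders a
LEFT JOIN customers b ON a.customer_id = b.id

Result:
product  | customer
---------+---------
Cable    | Alice   
Keyboard | Alice   
Tablet   | Zoe     
Notebook | Julia   
Speaker  | Victor  
Mouse    | Zoe     
Chair    | Alice   
Stapler  | NULL    
Phone    | NULL    


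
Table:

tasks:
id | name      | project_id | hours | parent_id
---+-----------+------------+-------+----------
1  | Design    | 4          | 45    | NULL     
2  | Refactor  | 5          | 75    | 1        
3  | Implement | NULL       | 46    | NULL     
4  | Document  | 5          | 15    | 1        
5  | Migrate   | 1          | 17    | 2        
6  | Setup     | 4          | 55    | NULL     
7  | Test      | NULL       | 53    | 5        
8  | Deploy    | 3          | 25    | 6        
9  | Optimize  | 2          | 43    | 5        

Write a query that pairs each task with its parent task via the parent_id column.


This is a self-join: tasks is joined to a second copy of itself, matching each row's parent_id to another row's id. Use LEFT JOIN so rows with parent_id=NULL are kept.
  - task 1 (Design): parent_id=NULL -> NULL
  - task 2 (Refactor): parent_id=1 -> Design
  - task 3 (Implement): parent_id=NULL -> NULL
  - task 4 (Document): parent_id=1 -> Design
  - task 5 (Migrate): parent_id=2 -> Refactor
  - task 6 (Setup): parent_id=NULL -> NULL
  - task 7 (Test): parent_id=5 -> Migrate
  - task 8 (Deploy): parent_id=6 -> Setup
  - task 9 (Optimize): parent_id=5 -> Migrate

SQL:
SELECT a.name AS item, b.name AS parent
FROM tasks a
LEFT JOIN tasks b ON a.parent_id = b.id

Result:
item      | parent  
----------+---------
Design    | NULL    
Refactor  | Design  
Implement | NULL    
Document  | Design  
Migrate   | Refactor
Setup     | NULL    
Test      | Migrate 
Deploy    | Setup   
Optimize  | Migrate 


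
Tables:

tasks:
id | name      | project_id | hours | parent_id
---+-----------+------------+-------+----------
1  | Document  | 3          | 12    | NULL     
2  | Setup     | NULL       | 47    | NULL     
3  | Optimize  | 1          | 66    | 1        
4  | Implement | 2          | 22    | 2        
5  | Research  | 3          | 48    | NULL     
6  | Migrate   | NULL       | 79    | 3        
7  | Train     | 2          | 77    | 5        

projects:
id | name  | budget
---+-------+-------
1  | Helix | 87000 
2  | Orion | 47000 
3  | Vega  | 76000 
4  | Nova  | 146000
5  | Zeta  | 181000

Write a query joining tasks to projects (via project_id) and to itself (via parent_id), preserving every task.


Two LEFT JOINs from the same base table tasks: one to projects via project_id, one to tasks itself via parent_id. Both are LEFT so every task is preserved.
Match against projects:
  - task 1 (Document): project_id=3 -> matches Vega
  - task 2 (Setup): project_id=NULL, no match -> kept with NULL
  - task 3 (Optimize): project_id=1 -> matches Helix
  - task 4 (Implement): project_id=2 -> matches Orion
  - task 5 (Research): project_id=3 -> matches Vega
  - task 6 (Migrate): project_id=NULL, no match -> kept with NULL
  - task 7 (Train): project_id=2 -> matches Orion
Match against tasks (self):
  - task 1 (Document): parent_id=NULL -> NULL
  - task 2 (Setup): parent_id=NULL -> NULL
  - task 3 (Optimize): parent_id=1 -> Document
  - task 4 (Implement): parent_id=2 -> Setup
  - task 5 (Research): parent_id=NULL -> NULL
  - task 6 (Migrate): parent_id=3 -> Optimize
  - task 7 (Train): parent_id=5 -> Research

SQL:
SELECT a.name, b.name AS project, c.name AS parent
FROM tasks a
LEFT JOIN projects b ON a.project_id = b.id
LEFT JOIN tasks c ON a.parent_id = c.id

Result:
name      | project | parent  
----------+---------+---------
Document  | Vega    | NULL    
Setup     | NULL    | NULL    
Optimize  | Helix   | Document
Implement | Orion   | Setup   
Research  | Vega    | NULL    
Migrate   | NULL    | Optimize
Train     | Orion   | Research


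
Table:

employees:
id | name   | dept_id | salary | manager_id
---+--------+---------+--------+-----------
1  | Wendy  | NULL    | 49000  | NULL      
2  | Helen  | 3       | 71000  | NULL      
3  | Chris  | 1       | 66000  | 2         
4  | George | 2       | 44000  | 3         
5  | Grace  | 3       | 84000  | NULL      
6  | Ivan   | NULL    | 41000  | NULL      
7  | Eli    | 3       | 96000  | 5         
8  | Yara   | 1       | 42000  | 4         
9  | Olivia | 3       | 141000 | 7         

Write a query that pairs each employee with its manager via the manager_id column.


This is a self-join: employees is joined to a second copy of itself, matching each row's manager_id to another row's id. Use LEFT JOIN so rows with manager_id=NULL are kept.
  - employee 1 (Wendy): manager_id=NULL -> NULL
  - employee 2 (Helen): manager_id=NULL -> NULL
  - employee 3 (Chris): manager_id=2 -> Helen
  - employee 4 (George): manager_id=3 -> Chris
  - employee 5 (Grace): manager_id=NULL -> NULL
  - employee 6 (Ivan): manager_id=NULL -> NULL
  - employee 7 (Eli): manager_id=5 -> Grace
  - employee 8 (Yara): manager_id=4 -> George
  - employee 9 (Olivia): manager_id=7 -> Eli

SQL:
SELECT a.name AS item, b.name AS manager
FROM employees a
LEFT JOIN employees b ON a.manager_id = b.id

Result:
item   | manager
-------+--------
Wendy  | NULL   
Helen  | NULL   
Chris  | Helen  
George | Chris  
Grace  | NULL   
Ivan   | NULL   
Eli    | Grace  
Yara   | George 
Olivia | Eli    


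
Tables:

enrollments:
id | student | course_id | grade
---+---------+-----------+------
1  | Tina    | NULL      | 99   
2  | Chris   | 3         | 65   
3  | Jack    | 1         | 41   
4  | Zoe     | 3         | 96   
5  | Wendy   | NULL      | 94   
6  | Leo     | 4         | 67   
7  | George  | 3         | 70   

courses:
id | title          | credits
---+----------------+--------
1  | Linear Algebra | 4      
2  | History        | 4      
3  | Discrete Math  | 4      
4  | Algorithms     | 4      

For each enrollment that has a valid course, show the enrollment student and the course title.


INNER JOIN keeps only enrollments rows whose course_id matches an id in courses. Walk through each enrollment:
  - enrollment 1 (Tina): course_id=NULL, no match -> dropped
  - enrollment 2 (Chris): course_id=3 -> matches Discrete Math
  - enrollment 3 (Jack): course_id=1 -> matches Linear Algebra
  - enrollment 4 (Zoe): course_id=3 -> matches Discrete Math
  - enrollment 5 (Wendy): course_id=NULL, no match -> dropped
  - enrollment 6 (Leo): course_id=4 -> matches Algorithms
  - enrollment 7 (George): course_id=3 -> matches Discrete Math
So 2 of 7 rows are dropped.

SQL:
SELECT a.student, b.title AS course
FROM enrollments a
INNER JOIN courses b ON a.course_id = b.id

Result:
student | course        
--------+---------------
Chris   | Discrete Math 
Jack    | Linear Algebra
Zoe     | Discrete Math 
Leo     | Algorithms    
George  | Discrete Math 


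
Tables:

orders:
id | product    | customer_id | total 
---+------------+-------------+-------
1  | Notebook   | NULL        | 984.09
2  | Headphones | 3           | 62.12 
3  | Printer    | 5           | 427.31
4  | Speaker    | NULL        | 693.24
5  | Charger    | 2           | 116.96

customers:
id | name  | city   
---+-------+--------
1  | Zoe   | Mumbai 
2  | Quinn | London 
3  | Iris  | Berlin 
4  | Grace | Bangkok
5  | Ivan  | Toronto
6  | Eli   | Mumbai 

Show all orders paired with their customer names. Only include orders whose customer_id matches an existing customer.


INNER JOIN keeps only orders rows whose customer_id matches an id in customers. Walk through each order:
  - order 1 (Notebook): customer_id=NULL, no match -> dropped
  - order 2 (Headphones): customer_id=3 -> matches Iris
  - order 3 (Printer): customer_id=5 -> matches Ivan
  - order 4 (Speaker): customer_id=NULL, no match -> dropped
  - order 5 (Charger): customer_id=2 -> matches Quinn
So 2 of 5 rows are dropped.

SQL:
SELECT a.product, b.name AS customer
FROM orders a
INNER JOIN customers b ON a.customer_id = b.id

Result:
product    | customer
-----------+---------
Headphones | Iris    
Printer    | Ivan    
Charger    | Quinn   


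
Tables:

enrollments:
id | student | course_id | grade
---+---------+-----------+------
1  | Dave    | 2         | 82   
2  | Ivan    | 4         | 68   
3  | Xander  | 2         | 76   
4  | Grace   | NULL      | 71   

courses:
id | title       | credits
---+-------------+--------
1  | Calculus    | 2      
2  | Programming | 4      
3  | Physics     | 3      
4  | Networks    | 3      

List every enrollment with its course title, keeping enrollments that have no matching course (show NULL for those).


LEFT JOIN keeps every row from enrollments (the left table); where course_id has no match in courses, the course columns become NULL. Walk through each enrollment:
  - enrollment 1 (Dave): course_id=2 -> matches Programming
  - enrollment 2 (Ivan): course_id=4 -> matches Networks
  - enrollment 3 (Xander): course_id=2 -> matches Programming
  - enrollment 4 (Grace): course_id=NULL, no match -> kept with NULL
All 4 rows appear; 1 has NULL course.

SQL:
SELECT a.student, b.title AS course
FROM enrollments a
LEFT JOIN courses b ON a.course_id = b.id

Result:
student | course     
--------+------------
Dave    | Programming
Ivan    | Networks   
Xander  | Programming
Grace   | NULL       


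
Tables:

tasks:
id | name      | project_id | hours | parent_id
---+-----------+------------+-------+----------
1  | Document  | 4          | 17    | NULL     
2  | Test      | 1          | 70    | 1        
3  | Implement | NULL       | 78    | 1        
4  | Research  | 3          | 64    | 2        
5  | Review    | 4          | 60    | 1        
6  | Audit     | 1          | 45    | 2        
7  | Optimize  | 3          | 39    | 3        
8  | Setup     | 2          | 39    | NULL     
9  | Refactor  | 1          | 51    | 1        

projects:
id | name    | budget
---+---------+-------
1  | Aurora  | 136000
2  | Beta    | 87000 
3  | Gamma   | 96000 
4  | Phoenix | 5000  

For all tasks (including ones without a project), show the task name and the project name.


LEFT JOIN keeps every row from tasks (the left table); where project_id has no match in projects, the project columns become NULL. Walk through each task:
  - task 1 (Document): project_id=4 -> matches Phoenix
  - task 2 (Test): project_id=1 -> matches Aurora
  - task 3 (Implement): project_id=NULL, no match -> kept with NULL
  - task 4 (Research): project_id=3 -> matches Gamma
  - task 5 (Review): project_id=4 -> matches Phoenix
  - task 6 (Audit): project_id=1 -> matches Aurora
  - task 7 (Optimize): project_id=3 -> matches Gamma
  - task 8 (Setup): project_id=2 -> matches Beta
  - task 9 (Refactor): project_id=1 -> matches Aurora
All 9 rows appear; 1 has NULL project.

SQL:
SELECT a.name, b.name AS project
FROM tasks a
LEFT JOIN projects b ON a.project_id = b.id

Result:
name      | project
----------+--------
Document  | Phoenix
Test      | Aurora 
Implement | NULL   
Research  | Gamma  
Review    | Phoenix
Audit     | Aurora 
Optimize  | Gamma  
Setup     | Beta   
Refactor  | Aurora 


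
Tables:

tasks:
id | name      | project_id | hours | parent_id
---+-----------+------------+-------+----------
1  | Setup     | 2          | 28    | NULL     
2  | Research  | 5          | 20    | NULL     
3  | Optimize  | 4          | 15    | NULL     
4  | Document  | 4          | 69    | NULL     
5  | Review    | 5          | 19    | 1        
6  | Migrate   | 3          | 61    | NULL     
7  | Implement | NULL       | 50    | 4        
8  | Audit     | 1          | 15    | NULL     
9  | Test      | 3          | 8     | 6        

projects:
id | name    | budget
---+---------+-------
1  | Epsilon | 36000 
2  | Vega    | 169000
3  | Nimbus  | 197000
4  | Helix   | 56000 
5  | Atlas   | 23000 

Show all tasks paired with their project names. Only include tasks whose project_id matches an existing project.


INNER JOIN keeps only tasks rows whose project_id matches an id in projects. Walk through each task:
  - task 1 (Setup): project_id=2 -> matches Vega
  - task 2 (Research): project_id=5 -> matches Atlas
  - task 3 (Optimize): project_id=4 -> matches Helix
  - task 4 (Document): project_id=4 -> matches Helix
  - task 5 (Review): project_id=5 -> matches Atlas
  - task 6 (Migrate): project_id=3 -> matches Nimbus
  - task 7 (Implement): project_id=NULL, no match -> dropped
  - task 8 (Audit): project_id=1 -> matches Epsilon
  - task 9 (Test): project_id=3 -> matches Nimbus
So 1 of 9 rows is dropped.

SQL:
SELECT a.name, b.name AS project
FROM tasks a
INNER JOIN projects b ON a.project_id = b.id

Result:
name     | project
---------+--------
Setup    | Vega   
Research | Atlas  
Optimize | Helix  
Document | Helix  
Review   | Atlas  
Migrate  | Nimbus 
Audit    | Epsilon
Test     | Nimbus 


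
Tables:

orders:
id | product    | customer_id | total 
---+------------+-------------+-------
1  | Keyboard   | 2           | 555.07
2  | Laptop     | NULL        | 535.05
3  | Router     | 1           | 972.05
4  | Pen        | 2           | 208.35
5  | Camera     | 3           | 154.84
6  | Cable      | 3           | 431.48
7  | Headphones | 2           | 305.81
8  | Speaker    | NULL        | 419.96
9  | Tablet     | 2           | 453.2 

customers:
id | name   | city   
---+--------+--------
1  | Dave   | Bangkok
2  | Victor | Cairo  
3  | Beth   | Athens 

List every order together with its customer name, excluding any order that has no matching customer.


INNER JOIN keeps only orders rows whose customer_id matches an id in customers. Walk through each order:
  - order 1 (Keyboard): customer_id=2 -> matches Victor
  - order 2 (Laptop): customer_id=NULL, no match -> dropped
  - order 3 (Router): customer_id=1 -> matches Dave
  - order 4 (Pen): customer_id=2 -> matches Victor
  - order 5 (Camera): customer_id=3 -> matches Beth
  - order 6 (Cable): customer_id=3 -> matches Beth
  - order 7 (Headphones): customer_id=2 -> matches Victor
  - order 8 (Speaker): customer_id=NULL, no match -> dropped
  - order 9 (Tablet): customer_id=2 -> matches Victor
So 2 of 9 rows are dropped.

SQL:
SELECT a.product, b.name AS customer
FROM orders a
INNER JOIN customers b ON a.customer_id = b.id

Result:
product    | customer
-----------+---------
Keyboard   | Victor  
Router     | Dave    
Pen        | Victor  
Camera     | Beth    
Cable      | Beth    
Headphones | Victor  
Tablet     | Victor  


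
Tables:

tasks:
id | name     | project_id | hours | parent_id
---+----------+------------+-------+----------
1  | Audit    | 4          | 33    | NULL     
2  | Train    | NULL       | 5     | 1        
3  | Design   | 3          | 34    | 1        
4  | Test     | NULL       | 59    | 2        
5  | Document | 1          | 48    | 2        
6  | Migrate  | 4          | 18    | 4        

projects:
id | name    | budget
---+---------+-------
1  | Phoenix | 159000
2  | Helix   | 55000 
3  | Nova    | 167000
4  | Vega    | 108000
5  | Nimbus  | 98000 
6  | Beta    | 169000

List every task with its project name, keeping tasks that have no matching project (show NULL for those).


LEFT JOIN keeps every row from tasks (the left table); where project_id has no match in projects, the project columns become NULL. Walk through each task:
  - task 1 (Audit): project_id=4 -> matches Vega
  - task 2 (Train): project_id=NULL, no match -> kept with NULL
  - task 3 (Design): project_id=3 -> matches Nova
  - task 4 (Test): project_id=NULL, no match -> kept with NULL
  - task 5 (Document): project_id=1 -> matches Phoenix
  - task 6 (Migrate): project_id=4 -> matches Vega
All 6 rows appear; 2 have NULL project.

SQL:
SELECT a.name, b.name AS project
FROM tasks a
LEFT JOIN projects b ON a.project_id = b.id

Result:
name     | project
---------+--------
Audit    | Vega   
Train    | NULL   
Design   | Nova   
Test     | NULL   
Document | Phoenix
Migrate  | Vega   


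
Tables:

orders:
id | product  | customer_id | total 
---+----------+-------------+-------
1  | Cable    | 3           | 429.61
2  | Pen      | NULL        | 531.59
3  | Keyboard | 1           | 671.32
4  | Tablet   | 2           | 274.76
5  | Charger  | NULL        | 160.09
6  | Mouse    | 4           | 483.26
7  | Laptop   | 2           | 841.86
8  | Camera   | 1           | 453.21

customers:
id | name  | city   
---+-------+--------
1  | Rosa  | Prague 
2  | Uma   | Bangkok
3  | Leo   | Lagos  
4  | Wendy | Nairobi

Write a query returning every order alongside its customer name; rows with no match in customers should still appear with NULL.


LEFT JOIN keeps every row from orders (the left table); where customer_id has no match in customers, the customer columns become NULL. Walk through each order:
  - order 1 (Cable): customer_id=3 -> matches Leo
  - order 2 (Pen): customer_id=NULL, no match -> kept with NULL
  - order 3 (Keyboard): customer_id=1 -> matches Rosa
  - order 4 (Tablet): customer_id=2 -> matches Uma
  - order 5 (Charger): customer_id=NULL, no match -> kept with NULL
  - order 6 (Mouse): customer_id=4 -> matches Wendy
  - order 7 (Laptop): customer_id=2 -> matches Uma
  - order 8 (Camera): customer_id=1 -> matches Rosa
All 8 rows appear; 2 have NULL customer.

SQL:
SELECT a.product, b.name AS customer
FROM orders a
LEFT JOIN customers b ON a.customer_id = b.id

Result:
product  | customer
---------+---------
Cable    | Leo     
Pen      | NULL    
Keyboard | Rosa    
Tablet   | Uma     
Charger  | NULL    
Mouse    | Wendy   
Laptop   | Uma     
Camera   | Rosa    


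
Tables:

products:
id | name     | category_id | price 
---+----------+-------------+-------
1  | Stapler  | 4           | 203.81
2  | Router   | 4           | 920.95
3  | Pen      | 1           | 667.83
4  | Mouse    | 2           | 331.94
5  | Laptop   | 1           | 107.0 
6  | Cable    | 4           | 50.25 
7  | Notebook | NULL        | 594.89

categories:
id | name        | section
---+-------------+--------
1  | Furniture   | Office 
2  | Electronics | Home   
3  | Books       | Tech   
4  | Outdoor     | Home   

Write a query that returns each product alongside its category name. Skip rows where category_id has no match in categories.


INNER JOIN keeps only products rows whose category_id matches an id in categories. Walk through each product:
  - product 1 (Stapler): category_id=4 -> matches Outdoor
  - product 2 (Router): category_id=4 -> matches Outdoor
  - product 3 (Pen): category_id=1 -> matches Furniture
  - product 4 (Mouse): category_id=2 -> matches Electronics
  - product 5 (Laptop): category_id=1 -> matches Furniture
  - product 6 (Cable): category_id=4 -> matches Outdoor
  - product 7 (Notebook): category_id=NULL, no match -> dropped
So 1 of 7 rows is dropped.

SQL:
SELECT a.name, b.name AS category
FROM products a
INNER JOIN categories b ON a.category_id = b.id

Result:
name    | category   
--------+------------
Stapler | Outdoor    
Router  | Outdoor    
Pen     | Furniture  
Mouse   | Electronics
Laptop  | Furniture  
Cable   | Outdoor    


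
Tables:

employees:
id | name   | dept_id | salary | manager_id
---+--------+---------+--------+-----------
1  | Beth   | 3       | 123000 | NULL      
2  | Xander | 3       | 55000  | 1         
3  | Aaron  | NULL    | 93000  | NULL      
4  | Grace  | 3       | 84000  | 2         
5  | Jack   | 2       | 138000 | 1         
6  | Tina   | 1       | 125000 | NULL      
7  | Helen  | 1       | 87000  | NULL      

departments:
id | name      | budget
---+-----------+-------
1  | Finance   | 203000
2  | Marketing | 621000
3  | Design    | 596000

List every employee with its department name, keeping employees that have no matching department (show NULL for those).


LEFT JOIN keeps every row from employees (the left table); where dept_id has no match in departments, the department columns become NULL. Walk through each employee:
  - employee 1 (Beth): dept_id=3 -> matches Design
  - employee 2 (Xander): dept_id=3 -> matches Design
  - employee 3 (Aaron): dept_id=NULL, no match -> kept with NULL
  - employee 4 (Grace): dept_id=3 -> matches Design
  - employee 5 (Jack): dept_id=2 -> matches Marketing
  - employee 6 (Tina): dept_id=1 -> matches Finance
  - employee 7 (Helen): dept_id=1 -> matches Finance
All 7 rows appear; 1 has NULL department.

SQL:
SELECT a.name, b.name AS department
FROM employees a
LEFT JOIN departments b ON a.dept_id = b.id

Result:
name   | department
-------+-----------
Beth   | Design    
Xander | Design    
Aaron  | NULL      
Grace  | Design    
Jack   | Marketing 
Tina   | Finance   
Helen  | Finance   


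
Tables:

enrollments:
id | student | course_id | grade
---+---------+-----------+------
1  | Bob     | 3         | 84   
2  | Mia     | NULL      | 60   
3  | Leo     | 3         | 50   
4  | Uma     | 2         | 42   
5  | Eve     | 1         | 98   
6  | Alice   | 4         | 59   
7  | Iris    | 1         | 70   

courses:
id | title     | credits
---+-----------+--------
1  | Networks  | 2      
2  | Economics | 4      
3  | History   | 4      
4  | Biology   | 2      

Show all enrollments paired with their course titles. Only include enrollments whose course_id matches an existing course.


INNER JOIN keeps only enrollments rows whose course_id matches an id in courses. Walk through each enrollment:
  - enrollment 1 (Bob): course_id=3 -> matches History
  - enrollment 2 (Mia): course_id=NULL, no match -> dropped
  - enrollment 3 (Leo): course_id=3 -> matches History
  - enrollment 4 (Uma): course_id=2 -> matches Economics
  - enrollment 5 (Eve): course_id=1 -> matches Networks
  - enrollment 6 (Alice): course_id=4 -> matches Biology
  - enrollment 7 (Iris): course_id=1 -> matches Networks
So 1 of 7 rows is dropped.

SQL:
SELECT a.student, b.title AS course
FROM enrollments a
INNER JOIN courses b ON a.course_id = b.id

Result:
student | course   
--------+----------
Bob     | History  
Leo     | History  
Uma     | Economics
Eve     | Networks 
Alice   | Biology  
Iris    | Networks 


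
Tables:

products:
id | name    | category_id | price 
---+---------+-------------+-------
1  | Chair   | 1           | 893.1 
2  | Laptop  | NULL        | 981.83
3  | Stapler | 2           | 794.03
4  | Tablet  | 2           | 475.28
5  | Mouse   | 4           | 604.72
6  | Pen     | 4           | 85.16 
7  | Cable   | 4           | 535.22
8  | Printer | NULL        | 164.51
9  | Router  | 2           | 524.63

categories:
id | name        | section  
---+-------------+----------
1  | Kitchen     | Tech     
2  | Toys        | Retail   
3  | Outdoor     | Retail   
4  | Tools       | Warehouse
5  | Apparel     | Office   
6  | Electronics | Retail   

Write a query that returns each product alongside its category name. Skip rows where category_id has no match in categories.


INNER JOIN keeps only products rows whose category_id matches an id in categories. Walk through each product:
  - product 1 (Chair): category_id=1 -> matches Kitchen
  - product 2 (Laptop): category_id=NULL, no match -> dropped
  - product 3 (Stapler): category_id=2 -> matches Toys
  - product 4 (Tablet): category_id=2 -> matches Toys
  - product 5 (Mouse): category_id=4 -> matches Tools
  - product 6 (Pen): category_id=4 -> matches Tools
  - product 7 (Cable): category_id=4 -> matches Tools
  - product 8 (Printer): category_id=NULL, no match -> dropped
  - product 9 (Router): category_id=2 -> matches Toys
So 2 of 9 rows are dropped.

SQL:
SELECT a.name, b.name AS category
FROM products a
INNER JOIN categories b ON a.category_id = b.id

Result:
name    | category
--------+---------
Chair   | Kitchen 
Stapler | Toys    
Tablet  | Toys    
Mouse   | Tools   
Pen     | Tools   
Cable   | Tools   
Router  | Toys    
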